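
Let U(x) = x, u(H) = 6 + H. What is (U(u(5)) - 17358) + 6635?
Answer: -10712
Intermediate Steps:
(U(u(5)) - 17358) + 6635 = ((6 + 5) - 17358) + 6635 = (11 - 17358) + 6635 = -17347 + 6635 = -10712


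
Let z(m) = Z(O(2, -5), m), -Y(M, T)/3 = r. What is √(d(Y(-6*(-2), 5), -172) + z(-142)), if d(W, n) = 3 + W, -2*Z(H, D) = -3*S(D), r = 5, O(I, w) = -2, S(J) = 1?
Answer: I*√42/2 ≈ 3.2404*I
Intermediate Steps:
Z(H, D) = 3/2 (Z(H, D) = -(-3)/2 = -½*(-3) = 3/2)
Y(M, T) = -15 (Y(M, T) = -3*5 = -15)
z(m) = 3/2
√(d(Y(-6*(-2), 5), -172) + z(-142)) = √((3 - 15) + 3/2) = √(-12 + 3/2) = √(-21/2) = I*√42/2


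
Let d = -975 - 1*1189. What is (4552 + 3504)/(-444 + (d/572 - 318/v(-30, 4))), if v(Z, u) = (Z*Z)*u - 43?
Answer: -215668024/11990045 ≈ -17.987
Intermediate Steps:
d = -2164 (d = -975 - 1189 = -2164)
v(Z, u) = -43 + u*Z² (v(Z, u) = Z²*u - 43 = u*Z² - 43 = -43 + u*Z²)
(4552 + 3504)/(-444 + (d/572 - 318/v(-30, 4))) = (4552 + 3504)/(-444 + (-2164/572 - 318/(-43 + 4*(-30)²))) = 8056/(-444 + (-2164*1/572 - 318/(-43 + 4*900))) = 8056/(-444 + (-541/143 - 318/(-43 + 3600))) = 8056/(-444 + (-541/143 - 318/3557)) = 8056/(-444 - 1969811/508651) = 8056/(-227810855/508651) = 8056*(-508651/227810855) = -215668024/11990045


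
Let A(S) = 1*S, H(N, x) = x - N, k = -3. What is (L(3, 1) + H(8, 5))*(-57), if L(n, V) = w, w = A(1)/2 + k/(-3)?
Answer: 171/2 ≈ 85.500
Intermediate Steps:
A(S) = S
w = 3/2 (w = 1/2 - 3/(-3) = 1*(1/2) - 3*(-1/3) = 1/2 + 1 = 3/2 ≈ 1.5000)
L(n, V) = 3/2
(L(3, 1) + H(8, 5))*(-57) = (3/2 + (5 - 1*8))*(-57) = (3/2 + (5 - 8))*(-57) = (3/2 - 3)*(-57) = -3/2*(-57) = 171/2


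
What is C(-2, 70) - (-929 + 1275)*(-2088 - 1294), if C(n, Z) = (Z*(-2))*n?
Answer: 1170452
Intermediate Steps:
C(n, Z) = -2*Z*n (C(n, Z) = (-2*Z)*n = -2*Z*n)
C(-2, 70) - (-929 + 1275)*(-2088 - 1294) = -2*70*(-2) - (-929 + 1275)*(-2088 - 1294) = 280 - 346*(-3382) = 280 - 1*(-1170172) = 280 + 1170172 = 1170452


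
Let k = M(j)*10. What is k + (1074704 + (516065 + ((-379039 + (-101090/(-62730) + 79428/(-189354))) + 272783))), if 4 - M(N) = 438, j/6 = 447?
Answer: 293029503089968/197969607 ≈ 1.4802e+6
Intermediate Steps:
j = 2682 (j = 6*447 = 2682)
M(N) = -434 (M(N) = 4 - 1*438 = 4 - 438 = -434)
k = -4340 (k = -434*10 = -4340)
k + (1074704 + (516065 + ((-379039 + (-101090/(-62730) + 79428/(-189354))) + 272783))) = -4340 + (1074704 + (516065 + ((-379039 + (-101090/(-62730) + 79428/(-189354))) + 272783))) = -4340 + (1074704 + (516065 + ((-379039 + (-101090*(-1/62730) + 79428*(-1/189354))) + 272783))) = -4340 + (1074704 + (516065 + ((-379039 + (10109/6273 - 13238/31559)) + 272783))) = -4340 + (1074704 + (516065 + ((-379039 + 235987957/197969607) + 272783))) = -4340 + (1074704 + (516065 + (-75037965879716/197969607 + 272783))) = -4340 + (1074704 + (516065 - 21035222573435/197969607)) = -4340 + (1074704 + 81129962663020/197969607) = -4340 + 293888691184348/197969607 = 293029503089968/197969607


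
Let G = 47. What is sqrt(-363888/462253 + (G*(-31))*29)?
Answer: I*sqrt(9028697813207941)/462253 ≈ 205.56*I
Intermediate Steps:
sqrt(-363888/462253 + (G*(-31))*29) = sqrt(-363888/462253 + (47*(-31))*29) = sqrt(-363888*1/462253 - 1457*29) = sqrt(-363888/462253 - 42253) = sqrt(-19531939897/462253) = I*sqrt(9028697813207941)/462253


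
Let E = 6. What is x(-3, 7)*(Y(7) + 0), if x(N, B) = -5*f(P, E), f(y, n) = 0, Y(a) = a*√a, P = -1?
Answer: 0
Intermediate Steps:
Y(a) = a^(3/2)
x(N, B) = 0 (x(N, B) = -5*0 = 0)
x(-3, 7)*(Y(7) + 0) = 0*(7^(3/2) + 0) = 0*(7*√7 + 0) = 0*(7*√7) = 0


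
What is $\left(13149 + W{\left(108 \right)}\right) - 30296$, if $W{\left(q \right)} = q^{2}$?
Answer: $-5483$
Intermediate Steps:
$\left(13149 + W{\left(108 \right)}\right) - 30296 = \left(13149 + 108^{2}\right) - 30296 = \left(13149 + 11664\right) - 30296 = 24813 - 30296 = -5483$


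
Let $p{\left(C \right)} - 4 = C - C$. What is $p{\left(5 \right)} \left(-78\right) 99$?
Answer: $-30888$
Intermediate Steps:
$p{\left(C \right)} = 4$ ($p{\left(C \right)} = 4 + \left(C - C\right) = 4 + 0 = 4$)
$p{\left(5 \right)} \left(-78\right) 99 = 4 \left(-78\right) 99 = \left(-312\right) 99 = -30888$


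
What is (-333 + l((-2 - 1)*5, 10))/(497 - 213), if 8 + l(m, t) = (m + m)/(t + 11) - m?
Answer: -573/497 ≈ -1.1529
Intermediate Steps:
l(m, t) = -8 - m + 2*m/(11 + t) (l(m, t) = -8 + ((m + m)/(t + 11) - m) = -8 + ((2*m)/(11 + t) - m) = -8 + (2*m/(11 + t) - m) = -8 + (-m + 2*m/(11 + t)) = -8 - m + 2*m/(11 + t))
(-333 + l((-2 - 1)*5, 10))/(497 - 213) = (-333 + (-88 - 9*(-2 - 1)*5 - 8*10 - 1*(-2 - 1)*5*10)/(11 + 10))/(497 - 213) = (-333 + (-88 - (-27)*5 - 80 - 1*(-3*5)*10)/21)/284 = (-333 + (-88 - 9*(-15) - 80 - 1*(-15)*10)/21)*(1/284) = (-333 + (-88 + 135 - 80 + 150)/21)*(1/284) = (-333 + (1/21)*117)*(1/284) = (-333 + 39/7)*(1/284) = -2292/7*1/284 = -573/497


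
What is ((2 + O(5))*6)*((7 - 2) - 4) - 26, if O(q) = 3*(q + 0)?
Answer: 76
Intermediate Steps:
O(q) = 3*q
((2 + O(5))*6)*((7 - 2) - 4) - 26 = ((2 + 3*5)*6)*((7 - 2) - 4) - 26 = ((2 + 15)*6)*(5 - 4) - 26 = (17*6)*1 - 26 = 102*1 - 26 = 102 - 26 = 76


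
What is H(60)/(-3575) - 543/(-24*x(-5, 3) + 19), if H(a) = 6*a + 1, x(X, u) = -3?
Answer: -151852/25025 ≈ -6.0680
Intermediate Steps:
H(a) = 1 + 6*a
H(60)/(-3575) - 543/(-24*x(-5, 3) + 19) = (1 + 6*60)/(-3575) - 543/(-24*(-3) + 19) = (1 + 360)*(-1/3575) - 543/(72 + 19) = 361*(-1/3575) - 543/91 = -361/3575 - 543*1/91 = -361/3575 - 543/91 = -151852/25025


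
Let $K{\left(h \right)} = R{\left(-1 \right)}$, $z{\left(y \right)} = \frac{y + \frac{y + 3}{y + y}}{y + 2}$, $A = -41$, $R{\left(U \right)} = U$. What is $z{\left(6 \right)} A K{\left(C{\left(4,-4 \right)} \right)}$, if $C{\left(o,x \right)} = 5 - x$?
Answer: $\frac{1107}{32} \approx 34.594$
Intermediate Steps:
$z{\left(y \right)} = \frac{y + \frac{3 + y}{2 y}}{2 + y}$
$K{\left(h \right)} = -1$
$z{\left(6 \right)} A K{\left(C{\left(4,-4 \right)} \right)} = \frac{3 + 6 + 2 \cdot 6^{2}}{2 \cdot 6 \left(2 + 6\right)} \left(-41\right) \left(-1\right) = \frac{1}{2} \cdot \frac{1}{6} \cdot \frac{1}{8} \left(3 + 6 + 2 \cdot 36\right) \left(-41\right) \left(-1\right) = \frac{1}{2} \cdot \frac{1}{6} \cdot \frac{1}{8} \left(3 + 6 + 72\right) \left(-41\right) \left(-1\right) = \frac{1}{2} \cdot \frac{1}{6} \cdot \frac{1}{8} \cdot 81 \left(-41\right) \left(-1\right) = \frac{27}{32} \left(-41\right) \left(-1\right) = \left(- \frac{1107}{32}\right) \left(-1\right) = \frac{1107}{32}$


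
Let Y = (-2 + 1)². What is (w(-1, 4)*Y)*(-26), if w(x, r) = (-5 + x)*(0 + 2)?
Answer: 312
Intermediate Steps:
w(x, r) = -10 + 2*x (w(x, r) = (-5 + x)*2 = -10 + 2*x)
Y = 1 (Y = (-1)² = 1)
(w(-1, 4)*Y)*(-26) = ((-10 + 2*(-1))*1)*(-26) = ((-10 - 2)*1)*(-26) = -12*1*(-26) = -12*(-26) = 312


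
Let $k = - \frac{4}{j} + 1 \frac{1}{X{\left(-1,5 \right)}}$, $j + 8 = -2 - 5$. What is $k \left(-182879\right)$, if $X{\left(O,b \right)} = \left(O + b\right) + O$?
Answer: $- \frac{548637}{5} \approx -1.0973 \cdot 10^{5}$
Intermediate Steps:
$j = -15$ ($j = -8 - 7 = -15$)
$X{\left(O,b \right)} = b + 2 O$
$k = \frac{3}{5}$ ($k = - \frac{4}{-15} + 1 \frac{1}{5 + 2 \left(-1\right)} = \left(-4\right) \left(- \frac{1}{15}\right) + 1 \frac{1}{5 - 2} = \frac{4}{15} + 1 \cdot \frac{1}{3} = \frac{4}{15} + \frac{1}{3} = \frac{3}{5} \approx 0.6$)
$k \left(-182879\right) = \frac{3}{5} \left(-182879\right) = - \frac{548637}{5}$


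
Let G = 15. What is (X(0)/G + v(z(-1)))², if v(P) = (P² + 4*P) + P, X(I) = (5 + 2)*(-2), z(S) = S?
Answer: 5476/225 ≈ 24.338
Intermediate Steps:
X(I) = -14 (X(I) = 7*(-2) = -14)
v(P) = P² + 5*P
(X(0)/G + v(z(-1)))² = (-14/15 - (5 - 1))² = (-14*1/15 - 1*4)² = (-14/15 - 4)² = (-74/15)² = 5476/225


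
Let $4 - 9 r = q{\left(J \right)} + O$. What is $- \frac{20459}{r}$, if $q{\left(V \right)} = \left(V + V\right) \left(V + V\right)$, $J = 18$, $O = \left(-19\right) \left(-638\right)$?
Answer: $\frac{184131}{13414} \approx 13.727$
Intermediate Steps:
$O = 12122$
$q{\left(V \right)} = 4 V^{2}$ ($q{\left(V \right)} = 2 V 2 V = 4 V^{2}$)
$r = - \frac{13414}{9}$ ($r = \frac{4}{9} - \frac{4 \cdot 18^{2} + 12122}{9} = \frac{4}{9} - \frac{4 \cdot 324 + 12122}{9} = \frac{4}{9} - \frac{1296 + 12122}{9} = \frac{4}{9} - \frac{13418}{9} = - \frac{13414}{9} \approx -1490.4$)
$- \frac{20459}{r} = - \frac{20459}{- \frac{13414}{9}} = \left(-20459\right) \left(- \frac{9}{13414}\right) = \frac{184131}{13414}$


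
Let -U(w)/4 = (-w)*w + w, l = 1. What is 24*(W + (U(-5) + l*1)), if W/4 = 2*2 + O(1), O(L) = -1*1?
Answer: 3192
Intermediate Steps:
O(L) = -1
U(w) = -4*w + 4*w**2 (U(w) = -4*((-w)*w + w) = -4*(-w**2 + w) = -4*(w - w**2) = -4*w + 4*w**2)
W = 12 (W = 4*(2*2 - 1) = 4*(4 - 1) = 4*3 = 12)
24*(W + (U(-5) + l*1)) = 24*(12 + (4*(-5)*(-1 - 5) + 1*1)) = 24*(12 + (4*(-5)*(-6) + 1)) = 24*(12 + (120 + 1)) = 24*(12 + 121) = 24*133 = 3192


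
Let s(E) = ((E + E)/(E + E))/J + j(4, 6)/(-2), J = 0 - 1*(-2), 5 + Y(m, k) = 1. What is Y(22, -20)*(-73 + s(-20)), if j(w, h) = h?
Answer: 302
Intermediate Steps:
Y(m, k) = -4 (Y(m, k) = -5 + 1 = -4)
J = 2 (J = 0 + 2 = 2)
s(E) = -5/2 (s(E) = ((E + E)/(E + E))/2 + 6/(-2) = ((2*E)/((2*E)))*(1/2) + 6*(-1/2) = ((2*E)*(1/(2*E)))*(1/2) - 3 = 1*(1/2) - 3 = 1/2 - 3 = -5/2)
Y(22, -20)*(-73 + s(-20)) = -4*(-73 - 5/2) = -4*(-151/2) = 302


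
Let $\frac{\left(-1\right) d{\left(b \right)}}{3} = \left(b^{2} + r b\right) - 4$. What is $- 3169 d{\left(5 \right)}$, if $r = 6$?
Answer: $484857$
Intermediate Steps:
$d{\left(b \right)} = 12 - 18 b - 3 b^{2}$ ($d{\left(b \right)} = - 3 \left(\left(b^{2} + 6 b\right) - 4\right) = - 3 \left(-4 + b^{2} + 6 b\right) = 12 - 18 b - 3 b^{2}$)
$- 3169 d{\left(5 \right)} = - 3169 \left(12 - 90 - 3 \cdot 5^{2}\right) = - 3169 \left(12 - 90 - 75\right) = \left(-3169\right) \left(-153\right) = 484857$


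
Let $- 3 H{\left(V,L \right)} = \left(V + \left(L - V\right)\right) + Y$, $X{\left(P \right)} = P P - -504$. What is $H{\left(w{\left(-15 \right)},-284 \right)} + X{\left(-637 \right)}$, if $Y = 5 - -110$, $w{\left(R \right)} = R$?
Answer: $\frac{1218988}{3} \approx 4.0633 \cdot 10^{5}$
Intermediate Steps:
$Y = 115$ ($Y = 5 + 110 = 115$)
$X{\left(P \right)} = 504 + P^{2}$ ($X{\left(P \right)} = P^{2} + 504 = 504 + P^{2}$)
$H{\left(V,L \right)} = - \frac{115}{3} - \frac{L}{3}$ ($H{\left(V,L \right)} = - \frac{\left(V + \left(L - V\right)\right) + 115}{3} = - \frac{L + 115}{3} = - \frac{115 + L}{3} = - \frac{115}{3} - \frac{L}{3}$)
$H{\left(w{\left(-15 \right)},-284 \right)} + X{\left(-637 \right)} = \left(- \frac{115}{3} - - \frac{284}{3}\right) + \left(504 + \left(-637\right)^{2}\right) = \left(- \frac{115}{3} + \frac{284}{3}\right) + \left(504 + 405769\right) = \frac{169}{3} + 406273 = \frac{1218988}{3}$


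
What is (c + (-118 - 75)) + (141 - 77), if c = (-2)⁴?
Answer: -113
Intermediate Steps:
c = 16
(c + (-118 - 75)) + (141 - 77) = (16 + (-118 - 75)) + (141 - 77) = (16 - 193) + 64 = -177 + 64 = -113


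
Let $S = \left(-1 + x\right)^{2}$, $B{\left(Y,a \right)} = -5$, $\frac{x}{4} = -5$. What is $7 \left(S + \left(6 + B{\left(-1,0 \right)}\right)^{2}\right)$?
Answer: $3094$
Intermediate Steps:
$x = -20$ ($x = 4 \left(-5\right) = -20$)
$S = 441$ ($S = \left(-1 - 20\right)^{2} = \left(-21\right)^{2} = 441$)
$7 \left(S + \left(6 + B{\left(-1,0 \right)}\right)^{2}\right) = 7 \left(441 + \left(6 - 5\right)^{2}\right) = 7 \left(441 + 1^{2}\right) = 7 \left(441 + 1\right) = 7 \cdot 442 = 3094$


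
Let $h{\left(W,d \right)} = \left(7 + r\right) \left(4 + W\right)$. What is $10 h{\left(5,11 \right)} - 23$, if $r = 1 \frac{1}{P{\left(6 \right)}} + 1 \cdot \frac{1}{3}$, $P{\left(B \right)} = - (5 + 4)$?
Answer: $627$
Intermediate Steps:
$P{\left(B \right)} = -9$ ($P{\left(B \right)} = \left(-1\right) 9 = -9$)
$r = \frac{2}{9}$ ($r = 1 \frac{1}{-9} + 1 \cdot \frac{1}{3} = 1 \left(- \frac{1}{9}\right) + 1 \cdot \frac{1}{3} = - \frac{1}{9} + \frac{1}{3} = \frac{2}{9} \approx 0.22222$)
$h{\left(W,d \right)} = \frac{260}{9} + \frac{65 W}{9}$ ($h{\left(W,d \right)} = \left(7 + \frac{2}{9}\right) \left(4 + W\right) = \frac{65 \left(4 + W\right)}{9} = \frac{260}{9} + \frac{65 W}{9}$)
$10 h{\left(5,11 \right)} - 23 = 10 \left(\frac{260}{9} + \frac{65}{9} \cdot 5\right) - 23 = 10 \left(\frac{260}{9} + \frac{325}{9}\right) - 23 = 10 \cdot 65 - 23 = 650 - 23 = 627$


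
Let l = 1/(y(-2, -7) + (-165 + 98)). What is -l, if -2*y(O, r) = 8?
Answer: 1/71 ≈ 0.014085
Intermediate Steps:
y(O, r) = -4 (y(O, r) = -½*8 = -4)
l = -1/71 (l = 1/(-4 + (-165 + 98)) = 1/(-4 - 67) = 1/(-71) = -1/71 ≈ -0.014085)
-l = -1*(-1/71) = 1/71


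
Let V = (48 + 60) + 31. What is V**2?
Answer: 19321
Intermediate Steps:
V = 139 (V = 108 + 31 = 139)
V**2 = 139**2 = 19321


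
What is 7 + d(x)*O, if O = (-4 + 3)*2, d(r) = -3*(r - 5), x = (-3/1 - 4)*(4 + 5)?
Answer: -401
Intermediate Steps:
x = -63 (x = (-3*1 - 4)*9 = (-3 - 4)*9 = -7*9 = -63)
d(r) = 15 - 3*r (d(r) = -3*(-5 + r) = 15 - 3*r)
O = -2 (O = -1*2 = -2)
7 + d(x)*O = 7 + (15 - 3*(-63))*(-2) = 7 + (15 + 189)*(-2) = 7 + 204*(-2) = 7 - 408 = -401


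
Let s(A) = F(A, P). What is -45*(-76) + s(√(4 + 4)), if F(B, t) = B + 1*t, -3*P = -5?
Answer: 10265/3 + 2*√2 ≈ 3424.5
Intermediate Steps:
P = 5/3 (P = -⅓*(-5) = 5/3 ≈ 1.6667)
F(B, t) = B + t
s(A) = 5/3 + A (s(A) = A + 5/3 = 5/3 + A)
-45*(-76) + s(√(4 + 4)) = -45*(-76) + (5/3 + √(4 + 4)) = 3420 + (5/3 + √8) = 3420 + (5/3 + 2*√2) = 10265/3 + 2*√2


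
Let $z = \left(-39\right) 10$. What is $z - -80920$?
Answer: $80530$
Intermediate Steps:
$z = -390$
$z - -80920 = -390 - -80920 = -390 + 80920 = 80530$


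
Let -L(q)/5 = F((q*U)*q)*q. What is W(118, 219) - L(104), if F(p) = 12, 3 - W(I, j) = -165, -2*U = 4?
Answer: 6408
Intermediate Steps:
U = -2 (U = -½*4 = -2)
W(I, j) = 168 (W(I, j) = 3 - 1*(-165) = 3 + 165 = 168)
L(q) = -60*q
W(118, 219) - L(104) = 168 - (-60)*104 = 168 - 1*(-6240) = 168 + 6240 = 6408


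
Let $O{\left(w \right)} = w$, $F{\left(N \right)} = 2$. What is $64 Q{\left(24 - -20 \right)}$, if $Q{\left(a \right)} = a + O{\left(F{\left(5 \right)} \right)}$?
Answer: $2944$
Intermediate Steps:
$Q{\left(a \right)} = 2 + a$ ($Q{\left(a \right)} = a + 2 = 2 + a$)
$64 Q{\left(24 - -20 \right)} = 64 \left(2 + \left(24 - -20\right)\right) = 64 \left(2 + \left(24 + 20\right)\right) = 64 \left(2 + 44\right) = 64 \cdot 46 = 2944$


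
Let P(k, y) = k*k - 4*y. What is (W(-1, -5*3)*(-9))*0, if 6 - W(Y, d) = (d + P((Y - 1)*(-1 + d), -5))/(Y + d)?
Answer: 0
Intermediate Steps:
P(k, y) = k² - 4*y
W(Y, d) = 6 - (20 + d + (-1 + Y)²*(-1 + d)²)/(Y + d) (W(Y, d) = 6 - (d + (((Y - 1)*(-1 + d))² - 4*(-5)))/(Y + d) = 6 - (d + (((-1 + Y)*(-1 + d))² + 20))/(Y + d) = 6 - (d + ((-1 + Y)²*(-1 + d)² + 20))/(Y + d) = 6 - (d + (20 + (-1 + Y)²*(-1 + d)²))/(Y + d) = 6 - (20 + d + (-1 + Y)²*(-1 + d)²)/(Y + d))
(W(-1, -5*3)*(-9))*0 = (((-20 - (1 - 1*(-1) - (-5)*3 - (-5)*3)² + 5*(-5*3) + 6*(-1))/(-1 - 5*3))*(-9))*0 = (((-20 - (1 + 1 - 1*(-15) - 1*(-15))² + 5*(-15) - 6)/(-1 - 15))*(-9))*0 = (((-20 - (1 + 1 + 15 + 15)² - 75 - 6)/(-16))*(-9))*0 = (-(-20 - 1*32² - 75 - 6)/16*(-9))*0 = (-(-20 - 1*1024 - 75 - 6)/16*(-9))*0 = (-(-20 - 1024 - 75 - 6)/16*(-9))*0 = (-1/16*(-1125)*(-9))*0 = ((1125/16)*(-9))*0 = -10125/16*0 = 0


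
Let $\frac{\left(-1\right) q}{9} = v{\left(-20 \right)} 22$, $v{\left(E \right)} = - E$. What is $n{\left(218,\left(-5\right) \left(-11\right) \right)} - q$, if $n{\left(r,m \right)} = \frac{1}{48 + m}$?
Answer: $\frac{407881}{103} \approx 3960.0$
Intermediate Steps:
$q = -3960$ ($q = - 9 \left(-1\right) \left(-20\right) 22 = - 9 \cdot 20 \cdot 22 = \left(-9\right) 440 = -3960$)
$n{\left(218,\left(-5\right) \left(-11\right) \right)} - q = \frac{1}{48 - -55} - -3960 = \frac{1}{48 + 55} + 3960 = \frac{1}{103} + 3960 = \frac{407881}{103}$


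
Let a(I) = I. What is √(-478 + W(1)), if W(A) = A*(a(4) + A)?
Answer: I*√473 ≈ 21.749*I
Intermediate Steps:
W(A) = A*(4 + A)
√(-478 + W(1)) = √(-478 + 1*(4 + 1)) = √(-478 + 1*5) = √(-478 + 5) = √(-473) = I*√473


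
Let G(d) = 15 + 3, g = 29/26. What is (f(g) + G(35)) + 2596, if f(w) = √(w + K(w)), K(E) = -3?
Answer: 2614 + 7*I*√26/26 ≈ 2614.0 + 1.3728*I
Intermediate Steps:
g = 29/26 (g = 29*(1/26) = 29/26 ≈ 1.1154)
f(w) = √(-3 + w) (f(w) = √(w - 3) = √(-3 + w))
G(d) = 18
(f(g) + G(35)) + 2596 = (√(-3 + 29/26) + 18) + 2596 = (√(-49/26) + 18) + 2596 = (7*I*√26/26 + 18) + 2596 = (18 + 7*I*√26/26) + 2596 = 2614 + 7*I*√26/26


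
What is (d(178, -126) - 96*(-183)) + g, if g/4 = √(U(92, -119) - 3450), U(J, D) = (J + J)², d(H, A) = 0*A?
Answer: 17568 + 4*√30406 ≈ 18266.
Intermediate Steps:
d(H, A) = 0
U(J, D) = 4*J² (U(J, D) = (2*J)² = 4*J²)
g = 4*√30406 (g = 4*√(4*92² - 3450) = 4*√(4*8464 - 3450) = 4*√(33856 - 3450) = 4*√30406 ≈ 697.49)
(d(178, -126) - 96*(-183)) + g = (0 - 96*(-183)) + 4*√30406 = (0 + 17568) + 4*√30406 = 17568 + 4*√30406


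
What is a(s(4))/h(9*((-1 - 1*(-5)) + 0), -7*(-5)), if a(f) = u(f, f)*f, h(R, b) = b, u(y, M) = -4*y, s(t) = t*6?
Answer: -2304/35 ≈ -65.829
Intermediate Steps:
s(t) = 6*t
a(f) = -4*f**2 (a(f) = (-4*f)*f = -4*f**2)
a(s(4))/h(9*((-1 - 1*(-5)) + 0), -7*(-5)) = (-4*(6*4)**2)/((-7*(-5))) = -4*24**2/35 = -4*576*(1/35) = -2304*1/35 = -2304/35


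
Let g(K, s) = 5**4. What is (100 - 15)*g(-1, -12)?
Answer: 53125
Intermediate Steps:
g(K, s) = 625
(100 - 15)*g(-1, -12) = (100 - 15)*625 = 85*625 = 53125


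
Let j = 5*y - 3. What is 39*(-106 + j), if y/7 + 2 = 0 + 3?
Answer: -2886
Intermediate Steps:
y = 7 (y = -14 + 7*(0 + 3) = -14 + 7*3 = -14 + 21 = 7)
j = 32 (j = 5*7 - 3 = 35 - 3 = 32)
39*(-106 + j) = 39*(-106 + 32) = 39*(-74) = -2886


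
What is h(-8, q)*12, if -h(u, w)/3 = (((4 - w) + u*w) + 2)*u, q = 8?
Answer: -19008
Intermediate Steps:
h(u, w) = -3*u*(6 - w + u*w) (h(u, w) = -3*(((4 - w) + u*w) + 2)*u = -3*((4 - w + u*w) + 2)*u = -3*(6 - w + u*w)*u = -3*u*(6 - w + u*w))
h(-8, q)*12 = (3*(-8)*(-6 + 8 - 1*(-8)*8))*12 = (3*(-8)*(-6 + 8 + 64))*12 = (3*(-8)*66)*12 = -1584*12 = -19008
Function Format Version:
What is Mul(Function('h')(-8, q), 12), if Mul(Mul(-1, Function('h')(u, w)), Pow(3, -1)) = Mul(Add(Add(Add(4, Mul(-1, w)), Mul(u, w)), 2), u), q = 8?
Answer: -19008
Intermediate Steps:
Function('h')(u, w) = Mul(-3, u, Add(6, Mul(-1, w), Mul(u, w))) (Function('h')(u, w) = Mul(-3, Mul(Add(Add(Add(4, Mul(-1, w)), Mul(u, w)), 2), u)) = Mul(-3, Mul(Add(Add(4, Mul(-1, w), Mul(u, w)), 2), u)) = Mul(-3, Mul(Add(6, Mul(-1, w), Mul(u, w)), u)) = Mul(-3, Mul(u, Add(6, Mul(-1, w), Mul(u, w)))) = Mul(-3, u, Add(6, Mul(-1, w), Mul(u, w))))
Mul(Function('h')(-8, q), 12) = Mul(Mul(3, -8, Add(-6, 8, Mul(-1, -8, 8))), 12) = Mul(Mul(3, -8, Add(-6, 8, 64)), 12) = Mul(Mul(3, -8, 66), 12) = Mul(-1584, 12) = -19008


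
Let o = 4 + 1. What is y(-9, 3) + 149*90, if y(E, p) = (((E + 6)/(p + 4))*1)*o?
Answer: 93855/7 ≈ 13408.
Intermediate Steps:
o = 5
y(E, p) = 5*(6 + E)/(4 + p) (y(E, p) = (((E + 6)/(p + 4))*1)*5 = (((6 + E)/(4 + p))*1)*5 = ((6 + E)/(4 + p))*5 = 5*(6 + E)/(4 + p))
y(-9, 3) + 149*90 = 5*(6 - 9)/(4 + 3) + 149*90 = 5*(-3)/7 + 13410 = 5*(1/7)*(-3) + 13410 = -15/7 + 13410 = 93855/7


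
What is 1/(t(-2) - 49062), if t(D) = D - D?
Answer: -1/49062 ≈ -2.0382e-5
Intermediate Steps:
t(D) = 0
1/(t(-2) - 49062) = 1/(0 - 49062) = 1/(-49062) = -1/49062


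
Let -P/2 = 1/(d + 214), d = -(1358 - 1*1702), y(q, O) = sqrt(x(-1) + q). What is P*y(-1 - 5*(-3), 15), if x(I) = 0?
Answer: -sqrt(14)/279 ≈ -0.013411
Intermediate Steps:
y(q, O) = sqrt(q) (y(q, O) = sqrt(0 + q) = sqrt(q))
d = 344 (d = -(1358 - 1702) = -1*(-344) = 344)
P = -1/279 (P = -2/(344 + 214) = -2/558 = -2*1/558 = -1/279 ≈ -0.0035842)
P*y(-1 - 5*(-3), 15) = -sqrt(-1 - 5*(-3))/279 = -sqrt(-1 + 15)/279 = -sqrt(14)/279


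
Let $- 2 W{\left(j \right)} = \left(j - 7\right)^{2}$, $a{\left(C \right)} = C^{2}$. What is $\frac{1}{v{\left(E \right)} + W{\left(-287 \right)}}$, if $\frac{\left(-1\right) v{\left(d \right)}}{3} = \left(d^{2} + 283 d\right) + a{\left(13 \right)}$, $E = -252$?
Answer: $- \frac{1}{20289} \approx -4.9288 \cdot 10^{-5}$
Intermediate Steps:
$W{\left(j \right)} = - \frac{\left(-7 + j\right)^{2}}{2}$ ($W{\left(j \right)} = - \frac{\left(j - 7\right)^{2}}{2} = - \frac{\left(-7 + j\right)^{2}}{2}$)
$v{\left(d \right)} = -507 - 849 d - 3 d^{2}$ ($v{\left(d \right)} = - 3 \left(\left(d^{2} + 283 d\right) + 13^{2}\right) = - 3 \left(\left(d^{2} + 283 d\right) + 169\right) = - 3 \left(169 + d^{2} + 283 d\right) = -507 - 849 d - 3 d^{2}$)
$\frac{1}{v{\left(E \right)} + W{\left(-287 \right)}} = \frac{1}{\left(-507 - -213948 - 3 \left(-252\right)^{2}\right) - \frac{\left(-7 - 287\right)^{2}}{2}} = \frac{1}{\left(-507 + 213948 - 190512\right) - \frac{\left(-294\right)^{2}}{2}} = \frac{1}{\left(-507 + 213948 - 190512\right) - 43218} = \frac{1}{22929 - 43218} = \frac{1}{-20289} = - \frac{1}{20289}$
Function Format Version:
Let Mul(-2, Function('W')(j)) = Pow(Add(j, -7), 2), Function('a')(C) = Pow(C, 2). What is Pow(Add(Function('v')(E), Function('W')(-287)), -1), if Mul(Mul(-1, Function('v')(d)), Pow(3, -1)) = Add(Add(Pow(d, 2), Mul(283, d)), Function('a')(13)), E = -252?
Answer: Rational(-1, 20289) ≈ -4.9288e-5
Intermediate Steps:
Function('W')(j) = Mul(Rational(-1, 2), Pow(Add(-7, j), 2)) (Function('W')(j) = Mul(Rational(-1, 2), Pow(Add(j, -7), 2)) = Mul(Rational(-1, 2), Pow(Add(-7, j), 2)))
Function('v')(d) = Add(-507, Mul(-849, d), Mul(-3, Pow(d, 2))) (Function('v')(d) = Mul(-3, Add(Add(Pow(d, 2), Mul(283, d)), Pow(13, 2))) = Mul(-3, Add(Add(Pow(d, 2), Mul(283, d)), 169)) = Mul(-3, Add(169, Pow(d, 2), Mul(283, d))) = Add(-507, Mul(-849, d), Mul(-3, Pow(d, 2))))
Pow(Add(Function('v')(E), Function('W')(-287)), -1) = Pow(Add(Add(-507, Mul(-849, -252), Mul(-3, Pow(-252, 2))), Mul(Rational(-1, 2), Pow(Add(-7, -287), 2))), -1) = Pow(Add(Add(-507, 213948, Mul(-3, 63504)), Mul(Rational(-1, 2), Pow(-294, 2))), -1) = Pow(Add(Add(-507, 213948, -190512), Mul(Rational(-1, 2), 86436)), -1) = Pow(Add(22929, -43218), -1) = Pow(-20289, -1) = Rational(-1, 20289)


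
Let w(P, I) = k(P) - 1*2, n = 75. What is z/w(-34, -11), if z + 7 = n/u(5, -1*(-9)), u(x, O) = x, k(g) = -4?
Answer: -4/3 ≈ -1.3333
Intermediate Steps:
w(P, I) = -6 (w(P, I) = -4 - 1*2 = -4 - 2 = -6)
z = 8 (z = -7 + 75/5 = -7 + 75*(1/5) = -7 + 15 = 8)
z/w(-34, -11) = 8/(-6) = -1/6*8 = -4/3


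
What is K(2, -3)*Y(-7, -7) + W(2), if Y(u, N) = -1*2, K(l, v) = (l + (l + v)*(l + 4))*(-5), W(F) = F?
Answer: -38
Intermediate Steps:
K(l, v) = -5*l - 5*(4 + l)*(l + v) (K(l, v) = (l + (l + v)*(4 + l))*(-5) = (l + (4 + l)*(l + v))*(-5) = -5*l - 5*(4 + l)*(l + v))
Y(u, N) = -2
K(2, -3)*Y(-7, -7) + W(2) = (-25*2 - 20*(-3) - 5*2² - 5*2*(-3))*(-2) + 2 = (-50 + 60 - 5*4 + 30)*(-2) + 2 = (-50 + 60 - 20 + 30)*(-2) + 2 = 20*(-2) + 2 = -40 + 2 = -38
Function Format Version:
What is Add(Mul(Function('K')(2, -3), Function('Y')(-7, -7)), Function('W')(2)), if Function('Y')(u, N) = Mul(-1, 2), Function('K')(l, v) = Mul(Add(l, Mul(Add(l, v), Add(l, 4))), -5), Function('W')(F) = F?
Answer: -38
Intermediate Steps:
Function('K')(l, v) = Add(Mul(-5, l), Mul(-5, Add(4, l), Add(l, v))) (Function('K')(l, v) = Mul(Add(l, Mul(Add(l, v), Add(4, l))), -5) = Mul(Add(l, Mul(Add(4, l), Add(l, v))), -5) = Add(Mul(-5, l), Mul(-5, Add(4, l), Add(l, v))))
Function('Y')(u, N) = -2
Add(Mul(Function('K')(2, -3), Function('Y')(-7, -7)), Function('W')(2)) = Add(Mul(Add(Mul(-25, 2), Mul(-20, -3), Mul(-5, Pow(2, 2)), Mul(-5, 2, -3)), -2), 2) = Add(Mul(Add(-50, 60, Mul(-5, 4), 30), -2), 2) = Add(Mul(Add(-50, 60, -20, 30), -2), 2) = Add(Mul(20, -2), 2) = Add(-40, 2) = -38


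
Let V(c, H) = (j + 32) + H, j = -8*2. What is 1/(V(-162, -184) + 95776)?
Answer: 1/95608 ≈ 1.0459e-5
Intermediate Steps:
j = -16
V(c, H) = 16 + H (V(c, H) = (-16 + 32) + H = 16 + H)
1/(V(-162, -184) + 95776) = 1/((16 - 184) + 95776) = 1/(-168 + 95776) = 1/95608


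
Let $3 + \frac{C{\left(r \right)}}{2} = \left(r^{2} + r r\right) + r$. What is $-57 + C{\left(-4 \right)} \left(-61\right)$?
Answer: $-3107$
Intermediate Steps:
$C{\left(r \right)} = -6 + 2 r + 4 r^{2}$ ($C{\left(r \right)} = -6 + 2 \left(\left(r^{2} + r r\right) + r\right) = -6 + 2 \left(\left(r^{2} + r^{2}\right) + r\right) = -6 + 2 \left(2 r^{2} + r\right) = -6 + 2 \left(r + 2 r^{2}\right) = -6 + \left(2 r + 4 r^{2}\right) = -6 + 2 r + 4 r^{2}$)
$-57 + C{\left(-4 \right)} \left(-61\right) = -57 + \left(-6 + 2 \left(-4\right) + 4 \left(-4\right)^{2}\right) \left(-61\right) = -57 + \left(-6 - 8 + 4 \cdot 16\right) \left(-61\right) = -57 + \left(-6 - 8 + 64\right) \left(-61\right) = -57 + 50 \left(-61\right) = -57 - 3050 = -3107$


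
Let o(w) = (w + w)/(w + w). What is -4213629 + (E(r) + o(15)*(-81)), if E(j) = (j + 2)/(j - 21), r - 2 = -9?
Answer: -117983875/28 ≈ -4.2137e+6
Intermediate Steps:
r = -7 (r = 2 - 9 = -7)
o(w) = 1 (o(w) = (2*w)/((2*w)) = (2*w)*(1/(2*w)) = 1)
E(j) = (2 + j)/(-21 + j)
-4213629 + (E(r) + o(15)*(-81)) = -4213629 + ((2 - 7)/(-21 - 7) + 1*(-81)) = -4213629 + (-5/(-28) - 81) = -4213629 + (-1/28*(-5) - 81) = -4213629 + (5/28 - 81) = -4213629 - 2263/28 = -117983875/28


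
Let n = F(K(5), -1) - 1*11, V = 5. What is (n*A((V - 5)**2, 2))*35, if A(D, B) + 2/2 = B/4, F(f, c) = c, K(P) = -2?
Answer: 210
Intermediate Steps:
A(D, B) = -1 + B/4
n = -12 (n = -1 - 1*11 = -1 - 11 = -12)
(n*A((V - 5)**2, 2))*35 = -12*(-1 + (1/4)*2)*35 = -12*(-1 + 1/2)*35 = -12*(-1/2)*35 = 6*35 = 210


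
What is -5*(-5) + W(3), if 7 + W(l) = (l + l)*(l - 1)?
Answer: 30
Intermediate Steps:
W(l) = -7 + 2*l*(-1 + l) (W(l) = -7 + (l + l)*(l - 1) = -7 + (2*l)*(-1 + l) = -7 + 2*l*(-1 + l))
-5*(-5) + W(3) = -5*(-5) + (-7 - 2*3 + 2*3²) = 25 + (-7 - 6 + 2*9) = 25 + (-7 - 6 + 18) = 25 + 5 = 30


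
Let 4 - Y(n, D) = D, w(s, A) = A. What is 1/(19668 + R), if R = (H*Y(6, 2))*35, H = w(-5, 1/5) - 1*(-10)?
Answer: 1/20382 ≈ 4.9063e-5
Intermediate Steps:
H = 51/5 (H = 1/5 - 1*(-10) = ⅕ + 10 = 51/5 ≈ 10.200)
Y(n, D) = 4 - D
R = 714 (R = (51*(4 - 1*2)/5)*35 = (51*(4 - 2)/5)*35 = ((51/5)*2)*35 = (102/5)*35 = 714)
1/(19668 + R) = 1/(19668 + 714) = 1/20382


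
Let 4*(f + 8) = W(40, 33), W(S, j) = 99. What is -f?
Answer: -67/4 ≈ -16.750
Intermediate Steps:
f = 67/4 (f = -8 + (¼)*99 = -8 + 99/4 = 67/4 ≈ 16.750)
-f = -1*67/4 = -67/4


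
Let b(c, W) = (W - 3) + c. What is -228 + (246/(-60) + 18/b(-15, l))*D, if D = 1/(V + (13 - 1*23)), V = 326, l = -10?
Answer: -1260923/5530 ≈ -228.01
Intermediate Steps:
b(c, W) = -3 + W + c (b(c, W) = (-3 + W) + c = -3 + W + c)
D = 1/316 (D = 1/(326 + (13 - 1*23)) = 1/(326 + (13 - 23)) = 1/(326 - 10) = 1/316 ≈ 0.0031646)
-228 + (246/(-60) + 18/b(-15, l))*D = -228 + (246/(-60) + 18/(-3 - 10 - 15))*(1/316) = -228 + (246*(-1/60) + 18/(-28))*(1/316) = -228 + (-41/10 + 18*(-1/28))*(1/316) = -228 + (-41/10 - 9/14)*(1/316) = -228 - 166/35*1/316 = -228 - 83/5530 = -1260923/5530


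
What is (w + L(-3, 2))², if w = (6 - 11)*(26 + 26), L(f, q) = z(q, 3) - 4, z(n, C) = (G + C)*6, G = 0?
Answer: 60516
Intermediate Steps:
z(n, C) = 6*C (z(n, C) = (0 + C)*6 = C*6 = 6*C)
L(f, q) = 14 (L(f, q) = 6*3 - 4 = 18 - 4 = 14)
w = -260 (w = -5*52 = -260)
(w + L(-3, 2))² = (-260 + 14)² = (-246)² = 60516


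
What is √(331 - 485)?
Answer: I*√154 ≈ 12.41*I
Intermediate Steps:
√(331 - 485) = √(-154) = I*√154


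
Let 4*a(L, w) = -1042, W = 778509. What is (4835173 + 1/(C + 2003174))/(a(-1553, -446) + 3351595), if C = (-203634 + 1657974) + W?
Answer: 4551534230440/3154740005043 ≈ 1.4428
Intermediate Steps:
C = 2232849 (C = (-203634 + 1657974) + 778509 = 1454340 + 778509 = 2232849)
a(L, w) = -521/2 (a(L, w) = (¼)*(-1042) = -521/2)
(4835173 + 1/(C + 2003174))/(a(-1553, -446) + 3351595) = (4835173 + 1/(2232849 + 2003174))/(-521/2 + 3351595) = (4835173 + 1/4236023)/(6702669/2) = (4835173 + 1/4236023)*(2/6702669) = (20481904036980/4236023)*(2/6702669) = 4551534230440/3154740005043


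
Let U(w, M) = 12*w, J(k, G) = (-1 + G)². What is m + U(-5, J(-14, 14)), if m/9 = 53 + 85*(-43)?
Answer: -32478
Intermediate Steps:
m = -32418 (m = 9*(53 + 85*(-43)) = 9*(53 - 3655) = 9*(-3602) = -32418)
m + U(-5, J(-14, 14)) = -32418 + 12*(-5) = -32418 - 60 = -32478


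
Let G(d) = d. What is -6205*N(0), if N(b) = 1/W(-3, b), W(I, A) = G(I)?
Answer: 6205/3 ≈ 2068.3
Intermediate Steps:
W(I, A) = I
N(b) = -⅓ (N(b) = 1/(-3) = -⅓)
-6205*N(0) = -6205*(-⅓) = 6205/3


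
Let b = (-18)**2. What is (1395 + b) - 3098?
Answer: -1379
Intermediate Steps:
b = 324
(1395 + b) - 3098 = (1395 + 324) - 3098 = 1719 - 3098 = -1379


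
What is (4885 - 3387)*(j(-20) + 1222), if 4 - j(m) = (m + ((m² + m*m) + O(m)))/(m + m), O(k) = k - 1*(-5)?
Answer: 7460789/4 ≈ 1.8652e+6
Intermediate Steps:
O(k) = 5 + k (O(k) = k + 5 = 5 + k)
j(m) = 4 - (5 + 2*m + 2*m²)/(2*m) (j(m) = 4 - (m + ((m² + m*m) + (5 + m)))/(m + m) = 4 - (m + ((m² + m²) + (5 + m)))/(2*m) = 4 - (m + (2*m² + (5 + m)))*1/(2*m) = 4 - (m + (5 + m + 2*m²))*1/(2*m) = 4 - (5 + 2*m + 2*m²)*1/(2*m) = 4 - (5 + 2*m + 2*m²)/(2*m))
(4885 - 3387)*(j(-20) + 1222) = (4885 - 3387)*((3 - 1*(-20) - 5/2/(-20)) + 1222) = 1498*((3 + 20 - 5/2*(-1/20)) + 1222) = 1498*((3 + 20 + ⅛) + 1222) = 1498*(185/8 + 1222) = 1498*(9961/8) = 7460789/4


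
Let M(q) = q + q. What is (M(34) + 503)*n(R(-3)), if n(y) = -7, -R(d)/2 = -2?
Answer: -3997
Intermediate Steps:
R(d) = 4 (R(d) = -2*(-2) = 4)
M(q) = 2*q
(M(34) + 503)*n(R(-3)) = (2*34 + 503)*(-7) = (68 + 503)*(-7) = 571*(-7) = -3997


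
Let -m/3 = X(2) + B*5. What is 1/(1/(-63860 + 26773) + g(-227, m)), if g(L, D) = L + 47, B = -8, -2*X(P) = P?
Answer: -37087/6675661 ≈ -0.0055556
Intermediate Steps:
X(P) = -P/2
m = 123 (m = -3*(-½*2 - 8*5) = -3*(-1 - 40) = -3*(-41) = 123)
g(L, D) = 47 + L
1/(1/(-63860 + 26773) + g(-227, m)) = 1/(1/(-63860 + 26773) + (47 - 227)) = 1/(1/(-37087) - 180) = 1/(-1/37087 - 180) = 1/(-6675661/37087) = -37087/6675661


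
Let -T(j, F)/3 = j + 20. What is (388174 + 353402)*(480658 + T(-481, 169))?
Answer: 357470036616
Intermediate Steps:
T(j, F) = -60 - 3*j (T(j, F) = -3*(j + 20) = -3*(20 + j) = -60 - 3*j)
(388174 + 353402)*(480658 + T(-481, 169)) = (388174 + 353402)*(480658 + (-60 - 3*(-481))) = 741576*(480658 + (-60 + 1443)) = 741576*(480658 + 1383) = 741576*482041 = 357470036616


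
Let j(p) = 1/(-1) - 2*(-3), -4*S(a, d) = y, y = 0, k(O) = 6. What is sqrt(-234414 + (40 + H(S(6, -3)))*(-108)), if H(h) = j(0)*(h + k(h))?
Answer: 3*I*sqrt(26886) ≈ 491.91*I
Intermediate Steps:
S(a, d) = 0 (S(a, d) = -1/4*0 = 0)
j(p) = 5 (j(p) = -1 + 6 = 5)
H(h) = 30 + 5*h (H(h) = 5*(h + 6) = 5*(6 + h) = 30 + 5*h)
sqrt(-234414 + (40 + H(S(6, -3)))*(-108)) = sqrt(-234414 + (40 + (30 + 5*0))*(-108)) = sqrt(-234414 + (40 + (30 + 0))*(-108)) = sqrt(-234414 + (40 + 30)*(-108)) = sqrt(-234414 + 70*(-108)) = sqrt(-234414 - 7560) = sqrt(-241974) = 3*I*sqrt(26886)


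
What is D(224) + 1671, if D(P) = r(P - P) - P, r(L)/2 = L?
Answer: 1447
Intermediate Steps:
r(L) = 2*L
D(P) = -P (D(P) = 2*(P - P) - P = 2*0 - P = 0 - P = -P)
D(224) + 1671 = -1*224 + 1671 = -224 + 1671 = 1447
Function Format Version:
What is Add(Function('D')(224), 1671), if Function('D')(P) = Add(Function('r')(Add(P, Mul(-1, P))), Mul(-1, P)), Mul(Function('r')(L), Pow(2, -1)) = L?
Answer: 1447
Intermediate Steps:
Function('r')(L) = Mul(2, L)
Function('D')(P) = Mul(-1, P) (Function('D')(P) = Add(Mul(2, Add(P, Mul(-1, P))), Mul(-1, P)) = Add(Mul(2, 0), Mul(-1, P)) = Add(0, Mul(-1, P)) = Mul(-1, P))
Add(Function('D')(224), 1671) = Add(Mul(-1, 224), 1671) = Add(-224, 1671) = 1447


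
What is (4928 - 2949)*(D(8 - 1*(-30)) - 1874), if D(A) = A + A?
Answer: -3558242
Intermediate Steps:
D(A) = 2*A
(4928 - 2949)*(D(8 - 1*(-30)) - 1874) = (4928 - 2949)*(2*(8 - 1*(-30)) - 1874) = 1979*(2*(8 + 30) - 1874) = 1979*(2*38 - 1874) = 1979*(76 - 1874) = 1979*(-1798) = -3558242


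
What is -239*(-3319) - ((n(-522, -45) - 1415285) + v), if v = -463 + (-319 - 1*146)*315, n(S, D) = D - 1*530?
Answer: 2356039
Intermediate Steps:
n(S, D) = -530 + D (n(S, D) = D - 530 = -530 + D)
v = -146938 (v = -463 + (-319 - 146)*315 = -463 - 465*315 = -463 - 146475 = -146938)
-239*(-3319) - ((n(-522, -45) - 1415285) + v) = -239*(-3319) - (((-530 - 45) - 1415285) - 146938) = 793241 - ((-575 - 1415285) - 146938) = 793241 - (-1415860 - 146938) = 793241 - 1*(-1562798) = 793241 + 1562798 = 2356039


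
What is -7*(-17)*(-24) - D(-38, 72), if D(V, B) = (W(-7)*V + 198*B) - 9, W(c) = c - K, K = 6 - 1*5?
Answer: -17407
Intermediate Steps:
K = 1 (K = 6 - 5 = 1)
W(c) = -1 + c (W(c) = c - 1*1 = c - 1 = -1 + c)
D(V, B) = -9 - 8*V + 198*B (D(V, B) = ((-1 - 7)*V + 198*B) - 9 = (-8*V + 198*B) - 9 = -9 - 8*V + 198*B)
-7*(-17)*(-24) - D(-38, 72) = -7*(-17)*(-24) - (-9 - 8*(-38) + 198*72) = 119*(-24) - (-9 + 304 + 14256) = -2856 - 1*14551 = -2856 - 14551 = -17407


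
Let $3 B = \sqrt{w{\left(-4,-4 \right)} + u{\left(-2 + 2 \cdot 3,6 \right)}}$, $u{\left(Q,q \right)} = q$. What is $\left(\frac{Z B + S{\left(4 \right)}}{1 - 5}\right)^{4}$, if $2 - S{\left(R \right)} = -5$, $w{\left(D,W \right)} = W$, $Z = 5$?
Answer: $\frac{329281}{20736} + \frac{17185 \sqrt{2}}{1728} \approx 29.944$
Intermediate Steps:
$S{\left(R \right)} = 7$ ($S{\left(R \right)} = 2 - -5 = 2 + 5 = 7$)
$B = \frac{\sqrt{2}}{3}$ ($B = \frac{\sqrt{-4 + 6}}{3} = \frac{\sqrt{2}}{3} \approx 0.4714$)
$\left(\frac{Z B + S{\left(4 \right)}}{1 - 5}\right)^{4} = \left(\frac{5 \frac{\sqrt{2}}{3} + 7}{1 - 5}\right)^{4} = \left(\frac{\frac{5 \sqrt{2}}{3} + 7}{-4}\right)^{4} = \left(\left(7 + \frac{5 \sqrt{2}}{3}\right) \left(- \frac{1}{4}\right)\right)^{4} = \left(- \frac{7}{4} - \frac{5 \sqrt{2}}{12}\right)^{4}$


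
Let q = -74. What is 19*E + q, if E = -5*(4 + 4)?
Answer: -834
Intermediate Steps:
E = -40 (E = -5*8 = -40)
19*E + q = 19*(-40) - 74 = -760 - 74 = -834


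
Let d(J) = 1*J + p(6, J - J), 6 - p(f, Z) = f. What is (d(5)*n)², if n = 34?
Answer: 28900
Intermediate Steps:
p(f, Z) = 6 - f
d(J) = J (d(J) = 1*J + (6 - 1*6) = J + (6 - 6) = J + 0 = J)
(d(5)*n)² = (5*34)² = 170² = 28900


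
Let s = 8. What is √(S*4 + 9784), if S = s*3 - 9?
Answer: 2*√2461 ≈ 99.217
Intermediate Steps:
S = 15 (S = 8*3 - 9 = 24 - 9 = 15)
√(S*4 + 9784) = √(15*4 + 9784) = √(60 + 9784) = √9844 = 2*√2461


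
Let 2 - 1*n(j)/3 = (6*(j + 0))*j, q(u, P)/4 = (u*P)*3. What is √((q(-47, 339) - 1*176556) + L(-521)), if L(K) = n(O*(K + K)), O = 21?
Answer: I*√8619162378 ≈ 92840.0*I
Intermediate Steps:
q(u, P) = 12*P*u (q(u, P) = 4*((u*P)*3) = 4*((P*u)*3) = 4*(3*P*u) = 12*P*u)
n(j) = 6 - 18*j² (n(j) = 6 - 3*6*(j + 0)*j = 6 - 3*6*j*j = 6 - 18*j²)
L(K) = 6 - 31752*K² (L(K) = 6 - 18*441*(K + K)² = 6 - 18*1764*K² = 6 - 31752*K²)
√((q(-47, 339) - 1*176556) + L(-521)) = √((12*339*(-47) - 1*176556) + (6 - 31752*(-521)²)) = √((-191196 - 176556) + (6 - 31752*271441)) = √(-367752 + (6 - 8618794632)) = √(-367752 - 8618794626) = √(-8619162378) = I*√8619162378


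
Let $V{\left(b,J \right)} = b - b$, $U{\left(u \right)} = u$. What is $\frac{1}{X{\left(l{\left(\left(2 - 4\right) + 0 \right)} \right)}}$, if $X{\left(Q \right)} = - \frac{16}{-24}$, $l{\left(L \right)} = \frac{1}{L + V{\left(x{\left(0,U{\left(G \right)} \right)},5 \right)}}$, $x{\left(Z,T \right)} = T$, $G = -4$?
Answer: $\frac{3}{2} \approx 1.5$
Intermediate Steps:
$V{\left(b,J \right)} = 0$
$l{\left(L \right)} = \frac{1}{L}$ ($l{\left(L \right)} = \frac{1}{L + 0} = \frac{1}{L}$)
$X{\left(Q \right)} = \frac{2}{3}$ ($X{\left(Q \right)} = \left(-16\right) \left(- \frac{1}{24}\right) = \frac{2}{3}$)
$\frac{1}{X{\left(l{\left(\left(2 - 4\right) + 0 \right)} \right)}} = \frac{1}{\frac{2}{3}} = \frac{3}{2}$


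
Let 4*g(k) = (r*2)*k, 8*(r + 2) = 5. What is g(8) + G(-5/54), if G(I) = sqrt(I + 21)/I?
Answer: -11/2 - 3*sqrt(6774)/5 ≈ -54.883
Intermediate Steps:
r = -11/8 (r = -2 + (1/8)*5 = -2 + 5/8 = -11/8 ≈ -1.3750)
g(k) = -11*k/16 (g(k) = ((-11/8*2)*k)/4 = (-11*k/4)/4 = -11*k/16)
G(I) = sqrt(21 + I)/I
g(8) + G(-5/54) = -11/16*8 + sqrt(21 - 5/54)/((-5/54)) = -11/2 + sqrt(21 - 5*1/54)/((-5*1/54)) = -11/2 + sqrt(21 - 5/54)/(-5/54) = -11/2 - 3*sqrt(6774)/5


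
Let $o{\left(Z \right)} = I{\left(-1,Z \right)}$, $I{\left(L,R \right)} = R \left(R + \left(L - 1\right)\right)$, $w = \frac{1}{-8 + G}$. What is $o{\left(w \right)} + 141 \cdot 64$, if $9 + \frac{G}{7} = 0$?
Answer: $\frac{45490127}{5041} \approx 9024.0$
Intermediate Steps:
$G = -63$ ($G = -63 + 7 \cdot 0 = -63 + 0 = -63$)
$w = - \frac{1}{71}$ ($w = \frac{1}{-8 - 63} = \frac{1}{-71} = - \frac{1}{71} \approx -0.014085$)
$I{\left(L,R \right)} = R \left(-1 + L + R\right)$ ($I{\left(L,R \right)} = R \left(R + \left(-1 + L\right)\right) = R \left(-1 + L + R\right)$)
$o{\left(Z \right)} = Z \left(-2 + Z\right)$ ($o{\left(Z \right)} = Z \left(-1 - 1 + Z\right) = Z \left(-2 + Z\right)$)
$o{\left(w \right)} + 141 \cdot 64 = - \frac{-2 - \frac{1}{71}}{71} + 141 \cdot 64 = \left(- \frac{1}{71}\right) \left(- \frac{143}{71}\right) + 9024 = \frac{143}{5041} + 9024 = \frac{45490127}{5041}$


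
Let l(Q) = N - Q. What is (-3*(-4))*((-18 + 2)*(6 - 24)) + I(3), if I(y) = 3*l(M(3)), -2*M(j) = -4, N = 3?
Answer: 3459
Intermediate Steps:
M(j) = 2 (M(j) = -1/2*(-4) = 2)
l(Q) = 3 - Q
I(y) = 3 (I(y) = 3*(3 - 1*2) = 3*(3 - 2) = 3*1 = 3)
(-3*(-4))*((-18 + 2)*(6 - 24)) + I(3) = (-3*(-4))*((-18 + 2)*(6 - 24)) + 3 = 12*(-16*(-18)) + 3 = 12*288 + 3 = 3456 + 3 = 3459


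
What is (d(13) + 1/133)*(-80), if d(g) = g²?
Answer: -1798240/133 ≈ -13521.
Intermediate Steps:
(d(13) + 1/133)*(-80) = (13² + 1/133)*(-80) = (169 + 1/133)*(-80) = (22478/133)*(-80) = -1798240/133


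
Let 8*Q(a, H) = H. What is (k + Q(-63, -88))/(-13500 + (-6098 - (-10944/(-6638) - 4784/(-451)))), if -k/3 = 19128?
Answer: 17182559251/5870796926 ≈ 2.9268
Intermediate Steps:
Q(a, H) = H/8
k = -57384 (k = -3*19128 = -57384)
(k + Q(-63, -88))/(-13500 + (-6098 - (-10944/(-6638) - 4784/(-451)))) = (-57384 + (⅛)*(-88))/(-13500 + (-6098 - (-10944/(-6638) - 4784/(-451)))) = (-57384 - 11)/(-13500 + (-6098 - (-10944*(-1/6638) - 4784*(-1/451)))) = -57395/(-13500 + (-6098 - (5472/3319 + 4784/451))) = -57395/(-13500 + (-6098 - 1*18345968/1496869)) = -57395/(-13500 + (-6098 - 18345968/1496869)) = -57395/(-13500 - 9146253130/1496869) = -57395/(-29353984630/1496869) = -57395*(-1496869/29353984630) = 17182559251/5870796926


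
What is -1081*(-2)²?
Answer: -4324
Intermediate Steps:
-1081*(-2)² = -1081*4 = -4324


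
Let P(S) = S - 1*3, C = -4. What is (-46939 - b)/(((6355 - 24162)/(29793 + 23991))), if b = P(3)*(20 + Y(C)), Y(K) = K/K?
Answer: 2524567176/17807 ≈ 1.4177e+5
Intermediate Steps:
Y(K) = 1
P(S) = -3 + S (P(S) = S - 3 = -3 + S)
b = 0 (b = (-3 + 3)*(20 + 1) = 0*21 = 0)
(-46939 - b)/(((6355 - 24162)/(29793 + 23991))) = (-46939 - 1*0)/(((6355 - 24162)/(29793 + 23991))) = (-46939 + 0)/((-17807/53784)) = -46939/((-17807*1/53784)) = -46939/(-17807/53784) = -46939*(-53784/17807) = 2524567176/17807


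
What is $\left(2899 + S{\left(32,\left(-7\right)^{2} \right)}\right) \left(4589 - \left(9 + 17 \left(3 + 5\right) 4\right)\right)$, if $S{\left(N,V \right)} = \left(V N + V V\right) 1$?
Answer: $27719248$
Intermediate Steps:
$S{\left(N,V \right)} = V^{2} + N V$ ($S{\left(N,V \right)} = \left(N V + V^{2}\right) 1 = \left(V^{2} + N V\right) 1 = V^{2} + N V$)
$\left(2899 + S{\left(32,\left(-7\right)^{2} \right)}\right) \left(4589 - \left(9 + 17 \left(3 + 5\right) 4\right)\right) = \left(2899 + \left(-7\right)^{2} \left(32 + \left(-7\right)^{2}\right)\right) \left(4589 - \left(9 + 17 \left(3 + 5\right) 4\right)\right) = \left(2899 + 49 \left(32 + 49\right)\right) \left(4589 - \left(9 + 17 \cdot 8 \cdot 4\right)\right) = \left(2899 + 49 \cdot 81\right) \left(4589 - 553\right) = \left(2899 + 3969\right) \left(4589 - 553\right) = 6868 \left(4589 - 553\right) = 6868 \cdot 4036 = 27719248$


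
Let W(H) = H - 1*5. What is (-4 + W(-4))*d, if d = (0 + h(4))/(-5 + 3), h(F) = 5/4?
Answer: 65/8 ≈ 8.1250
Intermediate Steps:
W(H) = -5 + H (W(H) = H - 5 = -5 + H)
h(F) = 5/4 (h(F) = 5*(¼) = 5/4)
d = -5/8 (d = (0 + 5/4)/(-5 + 3) = (5/4)/(-2) = (5/4)*(-½) = -5/8 ≈ -0.62500)
(-4 + W(-4))*d = (-4 + (-5 - 4))*(-5/8) = (-4 - 9)*(-5/8) = -13*(-5/8) = 65/8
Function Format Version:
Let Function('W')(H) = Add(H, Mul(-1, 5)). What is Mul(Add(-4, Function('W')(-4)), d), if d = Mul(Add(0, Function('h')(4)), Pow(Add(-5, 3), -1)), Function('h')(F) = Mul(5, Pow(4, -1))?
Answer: Rational(65, 8) ≈ 8.1250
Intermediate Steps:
Function('W')(H) = Add(-5, H) (Function('W')(H) = Add(H, -5) = Add(-5, H))
Function('h')(F) = Rational(5, 4) (Function('h')(F) = Mul(5, Rational(1, 4)) = Rational(5, 4))
d = Rational(-5, 8) (d = Mul(Add(0, Rational(5, 4)), Pow(Add(-5, 3), -1)) = Mul(Rational(5, 4), Pow(-2, -1)) = Mul(Rational(5, 4), Rational(-1, 2)) = Rational(-5, 8) ≈ -0.62500)
Mul(Add(-4, Function('W')(-4)), d) = Mul(Add(-4, Add(-5, -4)), Rational(-5, 8)) = Mul(Add(-4, -9), Rational(-5, 8)) = Mul(-13, Rational(-5, 8)) = Rational(65, 8)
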